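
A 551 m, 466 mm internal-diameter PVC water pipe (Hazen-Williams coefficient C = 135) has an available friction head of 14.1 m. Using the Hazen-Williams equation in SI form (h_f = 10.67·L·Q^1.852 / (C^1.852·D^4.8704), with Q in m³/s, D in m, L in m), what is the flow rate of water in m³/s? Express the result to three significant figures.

Rearranging: Q = [h_f·C^1.852·D^4.8704 / (10.67·L)]^(1/1.852)
Q = [14.1·135^1.852·0.466^4.8704 / (10.67·551)]^0.540 = 0.6975 m³/s

Q ≈ 0.697 m³/s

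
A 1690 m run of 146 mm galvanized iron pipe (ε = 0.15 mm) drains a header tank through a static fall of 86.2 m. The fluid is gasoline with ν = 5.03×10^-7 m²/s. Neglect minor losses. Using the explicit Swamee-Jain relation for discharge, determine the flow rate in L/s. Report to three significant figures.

Swamee-Jain (Type II): Q = -0.965·√(gD⁵h_f/L)·ln[ε/(3.7D) + √(3.17ν²L/(gD³h_f))]
√(gD⁵h_f/L) = √(9.81·0.146⁵·86.2/1690) = 0.005761
ε/(3.7D) = 2.78×10^-4; √(3.17ν²L/(gD³h_f)) = 2.27×10^-5
Q = -0.965·0.005761·ln(3.004×10^-4) = 0.04509 m³/s
Check: V = 2.69 m/s, Re = 7.82×10^5, f = 0.02025, h_f = 86.7 m ≈ 86.2 m ✓

Q ≈ 45.1 L/s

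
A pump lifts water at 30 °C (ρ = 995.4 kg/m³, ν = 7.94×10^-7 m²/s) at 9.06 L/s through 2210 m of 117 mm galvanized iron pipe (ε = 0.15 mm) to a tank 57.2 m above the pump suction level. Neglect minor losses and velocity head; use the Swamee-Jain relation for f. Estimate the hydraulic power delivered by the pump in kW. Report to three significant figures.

V = 4Q/(πD²) = 0.8427 m/s; Re = 1.24×10^5; ε/D = 0.00128; f = 0.02289
h_f = f(L/D)V²/2g = 15.65 m
Total head H = z + h_f = 57.2 + 15.65 = 72.85 m
P_hyd = ρgQH = 995.4·9.81·0.00906·72.85 = 6.445 kW

P_hyd ≈ 6.45 kW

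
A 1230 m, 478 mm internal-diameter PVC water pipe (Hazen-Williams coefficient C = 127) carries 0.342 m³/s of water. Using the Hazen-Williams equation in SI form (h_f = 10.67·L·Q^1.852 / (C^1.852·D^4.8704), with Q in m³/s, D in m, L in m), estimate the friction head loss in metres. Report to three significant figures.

h_f = 10.67·1230·0.342^1.852 / (127^1.852·0.478^4.8704) = 8.321 m

h_f ≈ 8.32 m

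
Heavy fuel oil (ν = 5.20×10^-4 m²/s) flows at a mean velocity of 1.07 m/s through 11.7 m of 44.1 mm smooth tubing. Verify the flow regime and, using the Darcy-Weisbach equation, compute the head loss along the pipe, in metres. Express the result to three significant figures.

h_f ≈ 10.9 m

Re = VD/ν = 1.07·0.04410/5.20×10^-4 = 90.7 → laminar (Re < 2300)
f = 64/Re = 0.7053
h_f = f(L/D)V²/(2g) = 0.7053·(11.7/0.04410)·1.07²/(2·9.81) = 10.92 m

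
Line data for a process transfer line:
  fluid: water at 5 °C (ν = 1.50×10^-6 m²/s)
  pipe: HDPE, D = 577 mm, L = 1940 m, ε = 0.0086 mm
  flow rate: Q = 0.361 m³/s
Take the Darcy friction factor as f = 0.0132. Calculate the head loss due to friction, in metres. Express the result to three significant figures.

V = 4Q/(πD²) = 4·0.361/(π·0.577²) = 1.381 m/s
h_f = f(L/D)V²/(2g) = 0.01320·(1940/0.577)·1.381²/(2·9.81) = 4.312 m

h_f ≈ 4.31 m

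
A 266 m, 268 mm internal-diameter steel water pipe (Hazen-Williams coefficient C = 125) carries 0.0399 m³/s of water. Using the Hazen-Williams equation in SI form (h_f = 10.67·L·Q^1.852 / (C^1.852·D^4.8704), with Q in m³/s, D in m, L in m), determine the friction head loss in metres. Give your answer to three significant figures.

h_f = 10.67·266·0.0399^1.852 / (125^1.852·0.268^4.8704) = 0.5805 m

h_f ≈ 0.580 m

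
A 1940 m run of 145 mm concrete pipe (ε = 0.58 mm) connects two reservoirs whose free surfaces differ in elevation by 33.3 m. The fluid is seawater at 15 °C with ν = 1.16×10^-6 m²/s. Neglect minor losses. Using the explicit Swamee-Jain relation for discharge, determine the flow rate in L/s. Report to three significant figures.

Swamee-Jain (Type II): Q = -0.965·√(gD⁵h_f/L)·ln[ε/(3.7D) + √(3.17ν²L/(gD³h_f))]
√(gD⁵h_f/L) = √(9.81·0.145⁵·33.3/1940) = 0.003285
ε/(3.7D) = 0.00108; √(3.17ν²L/(gD³h_f)) = 9.12×10^-5
Q = -0.965·0.003285·ln(0.001172) = 0.02140 m³/s
Check: V = 1.30 m/s, Re = 1.62×10^5, f = 0.02929, h_f = 33.5 m ≈ 33.3 m ✓

Q ≈ 21.4 L/s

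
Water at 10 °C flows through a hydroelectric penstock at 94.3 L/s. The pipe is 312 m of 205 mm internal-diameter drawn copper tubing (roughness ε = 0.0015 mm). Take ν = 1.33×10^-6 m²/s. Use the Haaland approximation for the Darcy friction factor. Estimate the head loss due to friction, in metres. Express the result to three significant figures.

h_f ≈ 8.51 m

V = 4Q/(πD²) = 4·0.0943/(π·0.205²) = 2.857 m/s
Re = VD/ν = 2.857·0.205/1.33×10^-6 = 4.40×10^5 → turbulent
ε/D = 0.0015/205 = 7.32×10^-6
Haaland: f = 0.01344
h_f = f(L/D)V²/(2g) = 0.01344·(312/0.205)·2.857²/(2·9.81) = 8.510 m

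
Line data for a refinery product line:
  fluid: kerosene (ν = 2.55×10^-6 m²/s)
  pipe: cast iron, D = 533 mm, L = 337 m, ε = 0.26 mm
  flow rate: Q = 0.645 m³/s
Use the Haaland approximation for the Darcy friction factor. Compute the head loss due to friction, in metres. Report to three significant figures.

V = 4Q/(πD²) = 4·0.645/(π·0.533²) = 2.891 m/s
Re = VD/ν = 2.891·0.533/2.55×10^-6 = 6.04×10^5 → turbulent
ε/D = 0.26/533 = 4.88×10^-4
Haaland: f = 0.01736
h_f = f(L/D)V²/(2g) = 0.01736·(337/0.533)·2.891²/(2·9.81) = 4.675 m

h_f ≈ 4.68 m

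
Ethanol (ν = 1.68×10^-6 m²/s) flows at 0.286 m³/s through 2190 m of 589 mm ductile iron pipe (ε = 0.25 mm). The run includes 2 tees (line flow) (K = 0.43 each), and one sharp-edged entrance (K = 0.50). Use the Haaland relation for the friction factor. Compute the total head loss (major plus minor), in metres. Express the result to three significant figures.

H_L ≈ 3.70 m

V = 4Q/(πD²) = 1.050 m/s; V²/2g = 0.05616 m
Re = 3.68×10^5, ε/D = 4.24×10^-4 → f = 0.01738 (Haaland)
Major: h_f = f(L/D)·V²/2g = 0.01738·3718·0.05616 = 3.628 m
Minor: ΣK = 1.36; h_m = ΣK·V²/2g = 0.07637 m
Total H_L = 3.628 + 0.07637 = 3.705 m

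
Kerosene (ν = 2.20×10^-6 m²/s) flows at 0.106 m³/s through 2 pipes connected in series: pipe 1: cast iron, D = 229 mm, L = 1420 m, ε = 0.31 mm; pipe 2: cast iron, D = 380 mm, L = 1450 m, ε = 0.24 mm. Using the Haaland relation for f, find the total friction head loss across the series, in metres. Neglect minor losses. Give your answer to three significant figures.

Pipe 1: V = 2.574 m/s, Re = 2.68×10^5, ε/D = 0.00135, f = 0.02198, h_1 = f(L/D)V²/2g = 46.01 m
Pipe 2: V = 0.9346 m/s, Re = 1.61×10^5, ε/D = 6.32×10^-4, f = 0.01964, h_2 = f(L/D)V²/2g = 3.336 m
Series → Q common, losses add: H = Σh = 49.35 m

H ≈ 49.3 m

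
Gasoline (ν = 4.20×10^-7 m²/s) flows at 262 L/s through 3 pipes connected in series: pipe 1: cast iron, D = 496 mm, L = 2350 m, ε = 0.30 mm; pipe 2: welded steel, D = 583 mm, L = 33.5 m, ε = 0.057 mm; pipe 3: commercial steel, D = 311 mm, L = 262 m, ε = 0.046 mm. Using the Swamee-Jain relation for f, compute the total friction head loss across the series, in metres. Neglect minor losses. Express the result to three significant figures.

Pipe 1: V = 1.356 m/s, Re = 1.60×10^6, ε/D = 6.05×10^-4, f = 0.01779, h_1 = f(L/D)V²/2g = 7.900 m
Pipe 2: V = 0.9815 m/s, Re = 1.36×10^6, ε/D = 9.78×10^-5, f = 0.01316, h_2 = f(L/D)V²/2g = 0.03711 m
Pipe 3: V = 3.449 m/s, Re = 2.55×10^6, ε/D = 1.48×10^-4, f = 0.01350, h_3 = f(L/D)V²/2g = 6.897 m
Series → Q common, losses add: H = Σh = 14.83 m

H ≈ 14.8 m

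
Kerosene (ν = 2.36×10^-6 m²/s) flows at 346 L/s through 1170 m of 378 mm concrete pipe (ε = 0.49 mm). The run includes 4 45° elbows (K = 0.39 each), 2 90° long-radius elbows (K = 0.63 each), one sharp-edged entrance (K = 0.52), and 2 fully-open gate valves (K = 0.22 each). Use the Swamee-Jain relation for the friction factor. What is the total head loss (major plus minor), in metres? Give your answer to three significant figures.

H_L ≈ 34.2 m

V = 4Q/(πD²) = 3.083 m/s; V²/2g = 0.4845 m
Re = 4.94×10^5, ε/D = 0.00130 → f = 0.02156 (Swamee-Jain)
Major: h_f = f(L/D)·V²/2g = 0.02156·3095·0.4845 = 32.34 m
Minor: ΣK = 3.78; h_m = ΣK·V²/2g = 1.831 m
Total H_L = 32.34 + 1.831 = 34.17 m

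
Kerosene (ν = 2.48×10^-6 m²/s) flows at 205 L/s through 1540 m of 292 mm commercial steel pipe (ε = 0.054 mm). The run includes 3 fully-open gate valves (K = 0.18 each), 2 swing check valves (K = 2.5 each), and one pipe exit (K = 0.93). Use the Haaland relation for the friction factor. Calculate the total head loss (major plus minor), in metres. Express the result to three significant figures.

H_L ≈ 42.5 m

V = 4Q/(πD²) = 3.061 m/s; V²/2g = 0.4776 m
Re = 3.60×10^5, ε/D = 1.85×10^-4 → f = 0.01563 (Haaland)
Major: h_f = f(L/D)·V²/2g = 0.01563·5274·0.4776 = 39.36 m
Minor: ΣK = 6.47; h_m = ΣK·V²/2g = 3.090 m
Total H_L = 39.36 + 3.090 = 42.45 m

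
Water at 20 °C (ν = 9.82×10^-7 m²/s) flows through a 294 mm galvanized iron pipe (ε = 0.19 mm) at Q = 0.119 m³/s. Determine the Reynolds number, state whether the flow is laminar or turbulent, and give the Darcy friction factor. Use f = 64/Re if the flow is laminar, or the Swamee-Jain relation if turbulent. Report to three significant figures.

Re ≈ 5.25×10^5; turbulent; f ≈ 0.0186

V = 4Q/(πD²) = 1.753 m/s
Re = VD/ν = 1.753·0.294/9.82×10^-7 = 5.25×10^5
Re > 4000 → turbulent; ε/D = 6.46×10^-4
Swamee-Jain: f = 0.01860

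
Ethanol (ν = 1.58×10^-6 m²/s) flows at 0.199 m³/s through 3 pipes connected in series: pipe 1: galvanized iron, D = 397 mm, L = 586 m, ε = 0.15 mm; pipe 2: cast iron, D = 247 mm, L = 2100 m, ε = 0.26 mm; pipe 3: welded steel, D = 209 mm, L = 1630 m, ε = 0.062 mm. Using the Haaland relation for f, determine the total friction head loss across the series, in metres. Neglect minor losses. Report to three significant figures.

Pipe 1: V = 1.608 m/s, Re = 4.04×10^5, ε/D = 3.78×10^-4, f = 0.01696, h_1 = f(L/D)V²/2g = 3.298 m
Pipe 2: V = 4.153 m/s, Re = 6.49×10^5, ε/D = 0.00105, f = 0.02031, h_2 = f(L/D)V²/2g = 151.8 m
Pipe 3: V = 5.801 m/s, Re = 7.67×10^5, ε/D = 2.97×10^-4, f = 0.01575, h_3 = f(L/D)V²/2g = 210.6 m
Series → Q common, losses add: H = Σh = 365.8 m

H ≈ 366 m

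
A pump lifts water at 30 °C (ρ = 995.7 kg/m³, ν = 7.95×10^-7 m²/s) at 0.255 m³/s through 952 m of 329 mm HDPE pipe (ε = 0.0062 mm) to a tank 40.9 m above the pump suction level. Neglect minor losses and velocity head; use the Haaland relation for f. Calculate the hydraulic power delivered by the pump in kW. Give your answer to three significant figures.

V = 4Q/(πD²) = 3.000 m/s; Re = 1.24×10^6; ε/D = 1.88×10^-5; f = 0.01158
h_f = f(L/D)V²/2g = 15.37 m
Total head H = z + h_f = 40.9 + 15.37 = 56.27 m
P_hyd = ρgQH = 995.7·9.81·0.255·56.27 = 140.2 kW

P_hyd ≈ 140 kW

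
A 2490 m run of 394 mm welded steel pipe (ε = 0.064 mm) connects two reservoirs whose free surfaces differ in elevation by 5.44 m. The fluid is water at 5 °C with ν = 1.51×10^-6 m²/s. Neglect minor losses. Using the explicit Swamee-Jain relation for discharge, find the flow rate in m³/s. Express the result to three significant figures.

Swamee-Jain (Type II): Q = -0.965·√(gD⁵h_f/L)·ln[ε/(3.7D) + √(3.17ν²L/(gD³h_f))]
√(gD⁵h_f/L) = √(9.81·0.394⁵·5.44/2490) = 0.01427
ε/(3.7D) = 4.39×10^-5; √(3.17ν²L/(gD³h_f)) = 7.43×10^-5
Q = -0.965·0.01427·ln(1.182×10^-4) = 0.1245 m³/s
Check: V = 1.02 m/s, Re = 2.66×10^5, f = 0.01623, h_f = 5.45 m ≈ 5.44 m ✓

Q ≈ 0.124 m³/s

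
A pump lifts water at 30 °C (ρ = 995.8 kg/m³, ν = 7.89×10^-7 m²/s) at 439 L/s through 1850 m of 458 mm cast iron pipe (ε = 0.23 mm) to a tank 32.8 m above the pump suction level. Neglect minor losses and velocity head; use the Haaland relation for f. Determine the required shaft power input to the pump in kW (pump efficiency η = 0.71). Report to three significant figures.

V = 4Q/(πD²) = 2.665 m/s; Re = 1.55×10^6; ε/D = 5.02×10^-4; f = 0.01704
h_f = f(L/D)V²/2g = 24.90 m
Total head H = z + h_f = 32.8 + 24.90 = 57.70 m
P_hyd = ρgQH = 995.8·9.81·0.439·57.70 = 247.5 kW
P_shaft = P_hyd/η = 247.5/0.71 = 348.5 kW

P_shaft ≈ 349 kW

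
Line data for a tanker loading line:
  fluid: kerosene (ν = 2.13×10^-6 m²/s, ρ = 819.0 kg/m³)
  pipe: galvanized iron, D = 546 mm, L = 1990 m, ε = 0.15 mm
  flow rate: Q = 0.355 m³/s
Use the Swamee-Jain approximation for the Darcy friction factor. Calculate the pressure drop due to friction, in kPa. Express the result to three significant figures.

Δp ≈ 56.6 kPa

V = 4Q/(πD²) = 4·0.355/(π·0.546²) = 1.516 m/s
Re = VD/ν = 1.516·0.546/2.13×10^-6 = 3.89×10^5 → turbulent
ε/D = 0.15/546 = 2.75×10^-4
Swamee-Jain: f = 0.01649
h_f = f(L/D)V²/(2g) = 0.01649·(1990/0.546)·1.516²/(2·9.81) = 7.042 m
Δp = ρg·h_f = 819.0·9.81·7.042 = 56.58 kPa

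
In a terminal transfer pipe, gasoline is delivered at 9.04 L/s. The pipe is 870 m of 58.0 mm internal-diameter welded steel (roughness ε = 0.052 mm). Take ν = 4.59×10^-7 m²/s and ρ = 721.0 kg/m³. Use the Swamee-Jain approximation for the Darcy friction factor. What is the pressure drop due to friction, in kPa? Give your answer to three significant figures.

V = 4Q/(πD²) = 4·0.00904/(π·0.0580²) = 3.422 m/s
Re = VD/ν = 3.422·0.0580/4.59×10^-7 = 4.32×10^5 → turbulent
ε/D = 0.052/58.0 = 8.97×10^-4
Swamee-Jain: f = 0.01999
h_f = f(L/D)V²/(2g) = 0.01999·(870/0.0580)·3.422²/(2·9.81) = 178.9 m
Δp = ρg·h_f = 721.0·9.81·178.9 = 1266 kPa

Δp ≈ 1270 kPa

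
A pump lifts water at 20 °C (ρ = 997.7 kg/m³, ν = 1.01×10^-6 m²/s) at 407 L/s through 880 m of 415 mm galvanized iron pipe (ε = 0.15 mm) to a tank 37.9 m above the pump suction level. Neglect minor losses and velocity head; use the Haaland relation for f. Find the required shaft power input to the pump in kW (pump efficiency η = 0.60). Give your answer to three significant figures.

V = 4Q/(πD²) = 3.009 m/s; Re = 1.24×10^6; ε/D = 3.61×10^-4; f = 0.01603
h_f = f(L/D)V²/2g = 15.69 m
Total head H = z + h_f = 37.9 + 15.69 = 53.59 m
P_hyd = ρgQH = 997.7·9.81·0.407·53.59 = 213.5 kW
P_shaft = P_hyd/η = 213.5/0.60 = 355.8 kW

P_shaft ≈ 356 kW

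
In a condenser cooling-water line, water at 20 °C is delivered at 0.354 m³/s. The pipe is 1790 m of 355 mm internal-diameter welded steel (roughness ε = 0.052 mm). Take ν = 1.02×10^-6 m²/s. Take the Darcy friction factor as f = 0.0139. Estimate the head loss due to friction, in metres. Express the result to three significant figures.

V = 4Q/(πD²) = 4·0.354/(π·0.355²) = 3.576 m/s
h_f = f(L/D)V²/(2g) = 0.01390·(1790/0.355)·3.576²/(2·9.81) = 45.69 m

h_f ≈ 45.7 m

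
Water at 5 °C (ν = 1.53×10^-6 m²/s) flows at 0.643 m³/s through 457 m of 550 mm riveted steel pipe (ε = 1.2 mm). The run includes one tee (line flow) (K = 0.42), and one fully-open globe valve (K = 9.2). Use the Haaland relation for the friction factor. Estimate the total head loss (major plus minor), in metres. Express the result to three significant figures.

H_L ≈ 11.1 m

V = 4Q/(πD²) = 2.706 m/s; V²/2g = 0.3733 m
Re = 9.73×10^5, ε/D = 0.00218 → f = 0.02418 (Haaland)
Major: h_f = f(L/D)·V²/2g = 0.02418·830.9·0.3733 = 7.500 m
Minor: ΣK = 9.62; h_m = ΣK·V²/2g = 3.591 m
Total H_L = 7.500 + 3.591 = 11.09 m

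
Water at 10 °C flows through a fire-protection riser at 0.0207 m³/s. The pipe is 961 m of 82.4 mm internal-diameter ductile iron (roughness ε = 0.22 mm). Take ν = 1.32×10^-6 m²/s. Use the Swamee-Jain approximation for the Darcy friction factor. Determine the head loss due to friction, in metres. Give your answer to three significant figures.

V = 4Q/(πD²) = 4·0.0207/(π·0.0824²) = 3.882 m/s
Re = VD/ν = 3.882·0.0824/1.32×10^-6 = 2.42×10^5 → turbulent
ε/D = 0.22/82.4 = 0.00267
Swamee-Jain: f = 0.02610
h_f = f(L/D)V²/(2g) = 0.02610·(961/0.0824)·3.882²/(2·9.81) = 233.8 m

h_f ≈ 234 m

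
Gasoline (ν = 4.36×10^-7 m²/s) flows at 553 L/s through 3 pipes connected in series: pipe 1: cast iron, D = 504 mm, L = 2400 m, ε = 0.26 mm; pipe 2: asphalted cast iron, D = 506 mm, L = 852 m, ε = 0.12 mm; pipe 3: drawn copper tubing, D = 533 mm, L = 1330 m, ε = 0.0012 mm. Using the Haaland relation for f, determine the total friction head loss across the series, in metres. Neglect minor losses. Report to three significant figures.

H ≈ 48.7 m

Pipe 1: V = 2.772 m/s, Re = 3.20×10^6, ε/D = 5.16×10^-4, f = 0.01699, h_1 = f(L/D)V²/2g = 31.68 m
Pipe 2: V = 2.750 m/s, Re = 3.19×10^6, ε/D = 2.37×10^-4, f = 0.01450, h_2 = f(L/D)V²/2g = 9.409 m
Pipe 3: V = 2.478 m/s, Re = 3.03×10^6, ε/D = 2.25×10^-6, f = 0.009775, h_3 = f(L/D)V²/2g = 7.637 m
Series → Q common, losses add: H = Σh = 48.73 m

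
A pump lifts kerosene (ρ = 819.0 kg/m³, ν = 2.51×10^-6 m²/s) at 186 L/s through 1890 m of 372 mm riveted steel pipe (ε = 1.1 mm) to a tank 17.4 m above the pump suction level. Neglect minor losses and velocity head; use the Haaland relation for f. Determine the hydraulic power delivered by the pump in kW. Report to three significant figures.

V = 4Q/(πD²) = 1.711 m/s; Re = 2.54×10^5; ε/D = 0.00296; f = 0.02659
h_f = f(L/D)V²/2g = 20.17 m
Total head H = z + h_f = 17.4 + 20.17 = 37.57 m
P_hyd = ρgQH = 819.0·9.81·0.186·37.57 = 56.14 kW

P_hyd ≈ 56.1 kW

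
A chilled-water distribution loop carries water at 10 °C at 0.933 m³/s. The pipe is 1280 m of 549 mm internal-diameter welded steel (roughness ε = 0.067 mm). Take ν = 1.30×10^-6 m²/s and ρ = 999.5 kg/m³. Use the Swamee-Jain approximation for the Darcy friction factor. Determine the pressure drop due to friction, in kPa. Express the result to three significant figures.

V = 4Q/(πD²) = 4·0.933/(π·0.549²) = 3.941 m/s
Re = VD/ν = 3.941·0.549/1.30×10^-6 = 1.66×10^6 → turbulent
ε/D = 0.067/549 = 1.22×10^-4
Swamee-Jain: f = 0.01337
h_f = f(L/D)V²/(2g) = 0.01337·(1280/0.549)·3.941²/(2·9.81) = 24.68 m
Δp = ρg·h_f = 999.5·9.81·24.68 = 242.0 kPa

Δp ≈ 242 kPa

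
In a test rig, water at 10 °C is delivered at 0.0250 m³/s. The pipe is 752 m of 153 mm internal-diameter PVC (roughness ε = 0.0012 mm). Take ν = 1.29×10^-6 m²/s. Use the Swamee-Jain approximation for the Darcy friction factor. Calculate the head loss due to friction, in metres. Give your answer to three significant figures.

V = 4Q/(πD²) = 4·0.0250/(π·0.153²) = 1.360 m/s
Re = VD/ν = 1.360·0.153/1.29×10^-6 = 1.61×10^5 → turbulent
ε/D = 0.0012/153 = 7.84×10^-6
Swamee-Jain: f = 0.01627
h_f = f(L/D)V²/(2g) = 0.01627·(752/0.153)·1.360²/(2·9.81) = 7.535 m

h_f ≈ 7.54 m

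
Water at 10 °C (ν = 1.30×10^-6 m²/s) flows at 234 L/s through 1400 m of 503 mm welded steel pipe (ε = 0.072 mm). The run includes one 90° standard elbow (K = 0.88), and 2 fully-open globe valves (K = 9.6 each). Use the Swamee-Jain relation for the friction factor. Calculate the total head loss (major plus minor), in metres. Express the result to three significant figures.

H_L ≈ 4.39 m

V = 4Q/(πD²) = 1.178 m/s; V²/2g = 0.07068 m
Re = 4.56×10^5, ε/D = 1.43×10^-4 → f = 0.01509 (Swamee-Jain)
Major: h_f = f(L/D)·V²/2g = 0.01509·2783·0.07068 = 2.968 m
Minor: ΣK = 20.1; h_m = ΣK·V²/2g = 1.419 m
Total H_L = 2.968 + 1.419 = 4.388 m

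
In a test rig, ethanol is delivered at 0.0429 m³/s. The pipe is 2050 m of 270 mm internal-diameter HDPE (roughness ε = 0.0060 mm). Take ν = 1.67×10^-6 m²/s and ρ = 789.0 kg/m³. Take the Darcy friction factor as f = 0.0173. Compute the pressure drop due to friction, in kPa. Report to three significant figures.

Δp ≈ 29.1 kPa

V = 4Q/(πD²) = 4·0.0429/(π·0.270²) = 0.7493 m/s
h_f = f(L/D)V²/(2g) = 0.01730·(2050/0.270)·0.7493²/(2·9.81) = 3.759 m
Δp = ρg·h_f = 789.0·9.81·3.759 = 29.09 kPa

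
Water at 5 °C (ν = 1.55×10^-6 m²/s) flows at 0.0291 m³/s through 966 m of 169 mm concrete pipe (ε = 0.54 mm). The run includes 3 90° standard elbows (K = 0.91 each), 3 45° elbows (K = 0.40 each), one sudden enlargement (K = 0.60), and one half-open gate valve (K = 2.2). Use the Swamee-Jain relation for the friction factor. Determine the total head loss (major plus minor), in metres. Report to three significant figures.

V = 4Q/(πD²) = 1.297 m/s; V²/2g = 0.08577 m
Re = 1.41×10^5, ε/D = 0.00320 → f = 0.02775 (Swamee-Jain)
Major: h_f = f(L/D)·V²/2g = 0.02775·5716·0.08577 = 13.61 m
Minor: ΣK = 6.73; h_m = ΣK·V²/2g = 0.5773 m
Total H_L = 13.61 + 0.5773 = 14.18 m

H_L ≈ 14.2 m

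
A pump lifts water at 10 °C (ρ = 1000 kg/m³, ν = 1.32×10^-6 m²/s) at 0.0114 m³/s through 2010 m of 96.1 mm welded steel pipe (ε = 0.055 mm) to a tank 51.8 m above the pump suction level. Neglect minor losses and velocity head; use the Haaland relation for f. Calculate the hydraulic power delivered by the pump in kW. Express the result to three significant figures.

V = 4Q/(πD²) = 1.572 m/s; Re = 1.14×10^5; ε/D = 5.72×10^-4; f = 0.02005
h_f = f(L/D)V²/2g = 52.79 m
Total head H = z + h_f = 51.8 + 52.79 = 104.6 m
P_hyd = ρgQH = 1000·9.81·0.0114·104.6 = 11.70 kW

P_hyd ≈ 11.7 kW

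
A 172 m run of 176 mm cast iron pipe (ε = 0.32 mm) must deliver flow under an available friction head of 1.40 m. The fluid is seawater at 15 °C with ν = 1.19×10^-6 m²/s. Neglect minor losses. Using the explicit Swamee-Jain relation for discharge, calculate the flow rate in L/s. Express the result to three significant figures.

Swamee-Jain (Type II): Q = -0.965·√(gD⁵h_f/L)·ln[ε/(3.7D) + √(3.17ν²L/(gD³h_f))]
√(gD⁵h_f/L) = √(9.81·0.176⁵·1.40/172) = 0.003672
ε/(3.7D) = 4.91×10^-4; √(3.17ν²L/(gD³h_f)) = 1.02×10^-4
Q = -0.965·0.003672·ln(5.929×10^-4) = 0.02633 m³/s
Check: V = 1.08 m/s, Re = 1.60×10^5, f = 0.02419, h_f = 1.41 m ≈ 1.40 m ✓

Q ≈ 26.3 L/s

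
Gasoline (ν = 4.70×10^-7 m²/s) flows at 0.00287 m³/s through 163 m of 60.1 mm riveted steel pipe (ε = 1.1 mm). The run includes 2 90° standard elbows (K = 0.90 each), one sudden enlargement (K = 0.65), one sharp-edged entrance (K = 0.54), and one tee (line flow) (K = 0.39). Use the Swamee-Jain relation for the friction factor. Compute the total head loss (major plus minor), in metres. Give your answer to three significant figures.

H_L ≈ 6.90 m

V = 4Q/(πD²) = 1.012 m/s; V²/2g = 0.05217 m
Re = 1.29×10^5, ε/D = 0.0183 → f = 0.04754 (Swamee-Jain)
Major: h_f = f(L/D)·V²/2g = 0.04754·2712·0.05217 = 6.726 m
Minor: ΣK = 3.38; h_m = ΣK·V²/2g = 0.1763 m
Total H_L = 6.726 + 0.1763 = 6.902 m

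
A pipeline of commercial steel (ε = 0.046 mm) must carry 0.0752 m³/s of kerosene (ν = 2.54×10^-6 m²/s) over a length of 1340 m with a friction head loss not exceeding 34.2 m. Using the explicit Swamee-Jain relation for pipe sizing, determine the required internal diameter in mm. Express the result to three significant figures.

Swamee-Jain (Type III): D = 0.66·[ε^1.25·(LQ²/(gh_f))^4.75 + ν·Q^9.4·(L/(gh_f))^5.2]^0.04
LQ²/(gh_f) = 0.02259; L/(gh_f) = 3.994
Term 1 = ε^1.25·(…)^4.75 = 5.74×10^-14; Term 2 = ν·Q^9.4·(…)^5.2 = 9.30×10^-14
D = 0.66·(5.74×10^-14 + 9.30×10^-14)^0.04 = 0.2026 m = 203 mm
Check: V = 2.33 m/s, Re = 1.86×10^5, f = 0.01748, h_f = 32.1 m ≈ 34.2 m ✓

D ≈ 203 mm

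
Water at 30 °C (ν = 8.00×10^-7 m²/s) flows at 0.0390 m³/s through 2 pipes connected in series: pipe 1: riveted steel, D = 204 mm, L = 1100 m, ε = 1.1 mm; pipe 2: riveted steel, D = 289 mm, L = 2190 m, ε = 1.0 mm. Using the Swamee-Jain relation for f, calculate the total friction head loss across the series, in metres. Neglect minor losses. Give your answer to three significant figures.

Pipe 1: V = 1.193 m/s, Re = 3.04×10^5, ε/D = 0.00539, f = 0.03150, h_1 = f(L/D)V²/2g = 12.33 m
Pipe 2: V = 0.5945 m/s, Re = 2.15×10^5, ε/D = 0.00346, f = 0.02799, h_2 = f(L/D)V²/2g = 3.821 m
Series → Q common, losses add: H = Σh = 16.15 m

H ≈ 16.1 m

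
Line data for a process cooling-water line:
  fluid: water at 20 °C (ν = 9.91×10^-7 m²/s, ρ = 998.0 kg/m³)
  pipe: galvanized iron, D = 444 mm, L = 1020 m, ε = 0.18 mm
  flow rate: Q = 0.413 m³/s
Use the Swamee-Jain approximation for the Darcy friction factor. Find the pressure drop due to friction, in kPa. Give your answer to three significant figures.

Δp ≈ 135 kPa

V = 4Q/(πD²) = 4·0.413/(π·0.444²) = 2.667 m/s
Re = VD/ν = 2.667·0.444/9.91×10^-7 = 1.20×10^6 → turbulent
ε/D = 0.18/444 = 4.05×10^-4
Swamee-Jain: f = 0.01653
h_f = f(L/D)V²/(2g) = 0.01653·(1020/0.444)·2.667²/(2·9.81) = 13.77 m
Δp = ρg·h_f = 998.0·9.81·13.77 = 134.8 kPa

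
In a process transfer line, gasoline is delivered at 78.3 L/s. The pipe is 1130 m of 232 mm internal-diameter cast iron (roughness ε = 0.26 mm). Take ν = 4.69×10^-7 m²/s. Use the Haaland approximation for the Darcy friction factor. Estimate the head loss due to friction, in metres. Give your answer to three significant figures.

h_f ≈ 17.5 m

V = 4Q/(πD²) = 4·0.0783/(π·0.232²) = 1.852 m/s
Re = VD/ν = 1.852·0.232/4.69×10^-7 = 9.16×10^5 → turbulent
ε/D = 0.26/232 = 0.00112
Haaland: f = 0.02050
h_f = f(L/D)V²/(2g) = 0.02050·(1130/0.232)·1.852²/(2·9.81) = 17.46 m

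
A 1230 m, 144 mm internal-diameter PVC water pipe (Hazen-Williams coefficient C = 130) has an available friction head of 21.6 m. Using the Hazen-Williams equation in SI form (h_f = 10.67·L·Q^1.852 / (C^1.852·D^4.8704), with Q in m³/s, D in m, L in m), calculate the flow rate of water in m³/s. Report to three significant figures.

Rearranging: Q = [h_f·C^1.852·D^4.8704 / (10.67·L)]^(1/1.852)
Q = [21.6·130^1.852·0.144^4.8704 / (10.67·1230)]^0.540 = 0.02498 m³/s

Q ≈ 0.0250 m³/s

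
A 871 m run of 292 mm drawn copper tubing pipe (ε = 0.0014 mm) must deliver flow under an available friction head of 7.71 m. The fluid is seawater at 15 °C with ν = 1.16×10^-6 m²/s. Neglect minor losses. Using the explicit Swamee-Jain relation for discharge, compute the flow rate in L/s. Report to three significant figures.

Q ≈ 131 L/s

Swamee-Jain (Type II): Q = -0.965·√(gD⁵h_f/L)·ln[ε/(3.7D) + √(3.17ν²L/(gD³h_f))]
√(gD⁵h_f/L) = √(9.81·0.292⁵·7.71/871) = 0.01358
ε/(3.7D) = 1.30×10^-6; √(3.17ν²L/(gD³h_f)) = 4.44×10^-5
Q = -0.965·0.01358·ln(4.571×10^-5) = 0.1309 m³/s
Check: V = 1.96 m/s, Re = 4.92×10^5, f = 0.01320, h_f = 7.67 m ≈ 7.71 m ✓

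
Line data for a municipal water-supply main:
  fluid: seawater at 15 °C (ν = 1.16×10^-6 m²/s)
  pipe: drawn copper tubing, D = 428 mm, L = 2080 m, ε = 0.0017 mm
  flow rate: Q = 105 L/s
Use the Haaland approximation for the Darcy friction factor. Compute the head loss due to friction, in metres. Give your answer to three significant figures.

V = 4Q/(πD²) = 4·0.105/(π·0.428²) = 0.7298 m/s
Re = VD/ν = 0.7298·0.428/1.16×10^-6 = 2.69×10^5 → turbulent
ε/D = 0.0017/428 = 3.97×10^-6
Haaland: f = 0.01467
h_f = f(L/D)V²/(2g) = 0.01467·(2080/0.428)·0.7298²/(2·9.81) = 1.935 m

h_f ≈ 1.93 m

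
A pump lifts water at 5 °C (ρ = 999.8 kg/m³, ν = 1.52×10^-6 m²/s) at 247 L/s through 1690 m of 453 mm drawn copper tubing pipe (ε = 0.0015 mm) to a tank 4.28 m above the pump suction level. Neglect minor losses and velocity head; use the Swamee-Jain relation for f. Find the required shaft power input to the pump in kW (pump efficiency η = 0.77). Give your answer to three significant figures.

P_shaft ≈ 32.2 kW

V = 4Q/(πD²) = 1.533 m/s; Re = 4.57×10^5; ε/D = 3.31×10^-6; f = 0.01336
h_f = f(L/D)V²/2g = 5.965 m
Total head H = z + h_f = 4.28 + 5.965 = 10.24 m
P_hyd = ρgQH = 999.8·9.81·0.247·10.24 = 24.82 kW
P_shaft = P_hyd/η = 24.82/0.77 = 32.23 kW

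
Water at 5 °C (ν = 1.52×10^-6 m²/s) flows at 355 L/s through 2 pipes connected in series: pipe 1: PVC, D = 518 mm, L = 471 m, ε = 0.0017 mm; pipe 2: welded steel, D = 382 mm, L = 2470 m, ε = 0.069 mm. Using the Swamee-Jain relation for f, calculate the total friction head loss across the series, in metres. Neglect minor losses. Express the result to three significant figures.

H ≈ 48.5 m

Pipe 1: V = 1.685 m/s, Re = 5.74×10^5, ε/D = 3.28×10^-6, f = 0.01283, h_1 = f(L/D)V²/2g = 1.687 m
Pipe 2: V = 3.098 m/s, Re = 7.78×10^5, ε/D = 1.81×10^-4, f = 0.01479, h_2 = f(L/D)V²/2g = 46.77 m
Series → Q common, losses add: H = Σh = 48.46 m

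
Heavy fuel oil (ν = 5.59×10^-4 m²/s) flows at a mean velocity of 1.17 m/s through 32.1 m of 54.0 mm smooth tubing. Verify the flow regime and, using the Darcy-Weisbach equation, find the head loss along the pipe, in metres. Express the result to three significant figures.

Re = VD/ν = 1.17·0.05400/5.59×10^-4 = 113 → laminar (Re < 2300)
f = 64/Re = 0.5663
h_f = f(L/D)V²/(2g) = 0.5663·(32.1/0.05400)·1.17²/(2·9.81) = 23.49 m

h_f ≈ 23.5 m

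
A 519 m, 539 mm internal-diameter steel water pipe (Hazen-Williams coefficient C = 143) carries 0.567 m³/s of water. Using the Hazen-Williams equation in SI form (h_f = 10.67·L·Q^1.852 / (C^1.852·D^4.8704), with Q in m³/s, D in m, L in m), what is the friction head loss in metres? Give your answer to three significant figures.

h_f ≈ 4.00 m

h_f = 10.67·519·0.567^1.852 / (143^1.852·0.539^4.8704) = 4.005 m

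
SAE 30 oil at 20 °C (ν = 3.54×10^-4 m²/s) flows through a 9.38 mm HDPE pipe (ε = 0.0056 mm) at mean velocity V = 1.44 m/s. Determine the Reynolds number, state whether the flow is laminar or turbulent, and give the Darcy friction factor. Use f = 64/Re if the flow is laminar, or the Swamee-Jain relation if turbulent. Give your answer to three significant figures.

Re = VD/ν = 1.440·0.00938/3.54×10^-4 = 38.2
Re < 2300 → laminar → f = 64/Re = 1.677

Re ≈ 38.2; laminar; f = 64/Re ≈ 1.68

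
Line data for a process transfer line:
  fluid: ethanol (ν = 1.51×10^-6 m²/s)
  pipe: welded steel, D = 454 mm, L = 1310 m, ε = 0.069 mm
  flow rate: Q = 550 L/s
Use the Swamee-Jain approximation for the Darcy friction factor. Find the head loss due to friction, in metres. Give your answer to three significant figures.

V = 4Q/(πD²) = 4·0.550/(π·0.454²) = 3.398 m/s
Re = VD/ν = 3.398·0.454/1.51×10^-6 = 1.02×10^6 → turbulent
ε/D = 0.069/454 = 1.52×10^-4
Swamee-Jain: f = 0.01419
h_f = f(L/D)V²/(2g) = 0.01419·(1310/0.454)·3.398²/(2·9.81) = 24.09 m

h_f ≈ 24.1 m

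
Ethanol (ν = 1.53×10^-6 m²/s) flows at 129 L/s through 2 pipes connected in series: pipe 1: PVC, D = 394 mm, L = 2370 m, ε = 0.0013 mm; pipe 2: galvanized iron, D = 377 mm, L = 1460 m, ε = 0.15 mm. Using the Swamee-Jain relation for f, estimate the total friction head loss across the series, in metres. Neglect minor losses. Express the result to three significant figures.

Pipe 1: V = 1.058 m/s, Re = 2.72×10^5, ε/D = 3.30×10^-6, f = 0.01467, h_1 = f(L/D)V²/2g = 5.036 m
Pipe 2: V = 1.156 m/s, Re = 2.85×10^5, ε/D = 3.98×10^-4, f = 0.01779, h_2 = f(L/D)V²/2g = 4.689 m
Series → Q common, losses add: H = Σh = 9.725 m

H ≈ 9.73 m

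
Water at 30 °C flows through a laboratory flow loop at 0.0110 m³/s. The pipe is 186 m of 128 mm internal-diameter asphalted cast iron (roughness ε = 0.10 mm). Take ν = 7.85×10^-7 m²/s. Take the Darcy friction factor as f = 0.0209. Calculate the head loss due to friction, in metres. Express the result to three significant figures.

h_f ≈ 1.13 m

V = 4Q/(πD²) = 4·0.0110/(π·0.128²) = 0.8548 m/s
h_f = f(L/D)V²/(2g) = 0.02090·(186/0.128)·0.8548²/(2·9.81) = 1.131 m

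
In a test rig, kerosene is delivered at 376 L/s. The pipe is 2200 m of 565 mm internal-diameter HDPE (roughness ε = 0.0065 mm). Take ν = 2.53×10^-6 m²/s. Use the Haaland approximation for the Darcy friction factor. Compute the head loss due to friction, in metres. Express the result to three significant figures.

V = 4Q/(πD²) = 4·0.376/(π·0.565²) = 1.500 m/s
Re = VD/ν = 1.500·0.565/2.53×10^-6 = 3.35×10^5 → turbulent
ε/D = 0.0065/565 = 1.15×10^-5
Haaland: f = 0.01415
h_f = f(L/D)V²/(2g) = 0.01415·(2200/0.565)·1.500²/(2·9.81) = 6.316 m

h_f ≈ 6.32 m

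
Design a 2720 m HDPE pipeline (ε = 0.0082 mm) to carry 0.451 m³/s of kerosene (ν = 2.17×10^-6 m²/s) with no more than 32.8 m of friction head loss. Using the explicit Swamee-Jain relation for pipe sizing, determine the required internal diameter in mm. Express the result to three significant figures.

D ≈ 454 mm

Swamee-Jain (Type III): D = 0.66·[ε^1.25·(LQ²/(gh_f))^4.75 + ν·Q^9.4·(L/(gh_f))^5.2]^0.04
LQ²/(gh_f) = 1.719; L/(gh_f) = 8.453
Term 1 = ε^1.25·(…)^4.75 = 5.76×10^-6; Term 2 = ν·Q^9.4·(…)^5.2 = 8.06×10^-5
D = 0.66·(5.76×10^-6 + 8.06×10^-5)^0.04 = 0.4539 m = 454 mm
Check: V = 2.79 m/s, Re = 5.83×10^5, f = 0.01305, h_f = 31.0 m ≈ 32.8 m ✓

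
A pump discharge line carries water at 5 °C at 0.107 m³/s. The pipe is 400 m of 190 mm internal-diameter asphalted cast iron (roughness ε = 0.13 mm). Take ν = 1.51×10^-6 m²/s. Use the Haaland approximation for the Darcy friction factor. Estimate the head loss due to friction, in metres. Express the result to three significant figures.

h_f ≈ 28.6 m

V = 4Q/(πD²) = 4·0.107/(π·0.190²) = 3.774 m/s
Re = VD/ν = 3.774·0.190/1.51×10^-6 = 4.75×10^5 → turbulent
ε/D = 0.13/190 = 6.84×10^-4
Haaland: f = 0.01869
h_f = f(L/D)V²/(2g) = 0.01869·(400/0.190)·3.774²/(2·9.81) = 28.56 m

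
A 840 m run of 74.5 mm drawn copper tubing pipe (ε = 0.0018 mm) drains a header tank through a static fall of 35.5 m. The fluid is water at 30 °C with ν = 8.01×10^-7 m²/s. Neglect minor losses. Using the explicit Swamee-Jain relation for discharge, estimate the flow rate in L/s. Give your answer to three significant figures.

Q ≈ 8.53 L/s

Swamee-Jain (Type II): Q = -0.965·√(gD⁵h_f/L)·ln[ε/(3.7D) + √(3.17ν²L/(gD³h_f))]
√(gD⁵h_f/L) = √(9.81·0.0745⁵·35.5/840) = 9.754×10^-4
ε/(3.7D) = 6.53×10^-6; √(3.17ν²L/(gD³h_f)) = 1.09×10^-4
Q = -0.965·9.754×10^-4·ln(1.155×10^-4) = 0.008534 m³/s
Check: V = 1.96 m/s, Re = 1.82×10^5, f = 0.01603, h_f = 35.3 m ≈ 35.5 m ✓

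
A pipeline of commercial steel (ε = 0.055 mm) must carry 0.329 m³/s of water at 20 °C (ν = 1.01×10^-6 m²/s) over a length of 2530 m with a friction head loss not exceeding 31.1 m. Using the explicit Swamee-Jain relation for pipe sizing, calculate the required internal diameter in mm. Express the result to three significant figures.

D ≈ 404 mm

Swamee-Jain (Type III): D = 0.66·[ε^1.25·(LQ²/(gh_f))^4.75 + ν·Q^9.4·(L/(gh_f))^5.2]^0.04
LQ²/(gh_f) = 0.8976; L/(gh_f) = 8.293
Term 1 = ε^1.25·(…)^4.75 = 2.84×10^-6; Term 2 = ν·Q^9.4·(…)^5.2 = 1.75×10^-6
D = 0.66·(2.84×10^-6 + 1.75×10^-6)^0.04 = 0.4036 m = 404 mm
Check: V = 2.57 m/s, Re = 1.03×10^6, f = 0.01398, h_f = 29.5 m ≈ 31.1 m ✓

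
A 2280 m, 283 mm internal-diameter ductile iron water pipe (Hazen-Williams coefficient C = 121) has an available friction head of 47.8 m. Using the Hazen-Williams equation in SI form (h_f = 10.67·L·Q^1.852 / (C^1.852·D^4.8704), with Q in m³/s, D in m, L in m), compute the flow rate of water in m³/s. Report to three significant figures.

Q ≈ 0.151 m³/s

Rearranging: Q = [h_f·C^1.852·D^4.8704 / (10.67·L)]^(1/1.852)
Q = [47.8·121^1.852·0.283^4.8704 / (10.67·2280)]^0.540 = 0.1512 m³/s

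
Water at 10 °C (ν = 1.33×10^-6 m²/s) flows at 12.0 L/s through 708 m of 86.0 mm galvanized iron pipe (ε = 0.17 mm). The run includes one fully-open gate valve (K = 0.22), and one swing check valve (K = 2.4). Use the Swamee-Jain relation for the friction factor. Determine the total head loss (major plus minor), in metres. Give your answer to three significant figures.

V = 4Q/(πD²) = 2.066 m/s; V²/2g = 0.2175 m
Re = 1.34×10^5, ε/D = 0.00198 → f = 0.02486 (Swamee-Jain)
Major: h_f = f(L/D)·V²/2g = 0.02486·8233·0.2175 = 44.51 m
Minor: ΣK = 2.62; h_m = ΣK·V²/2g = 0.5699 m
Total H_L = 44.51 + 0.5699 = 45.08 m

H_L ≈ 45.1 m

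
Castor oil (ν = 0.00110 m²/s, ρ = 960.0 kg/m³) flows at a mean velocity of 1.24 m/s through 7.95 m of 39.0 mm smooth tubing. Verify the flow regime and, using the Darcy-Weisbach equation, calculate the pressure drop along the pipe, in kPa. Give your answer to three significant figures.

Re = VD/ν = 1.24·0.03900/0.00110 = 44.0 → laminar (Re < 2300)
f = 64/Re = 1.456
h_f = f(L/D)V²/(2g) = 1.456·(7.95/0.03900)·1.24²/(2·9.81) = 23.26 m
Δp = ρg·h_f = 960.0·9.81·23.26 = 219.0 kPa

Δp ≈ 219 kPa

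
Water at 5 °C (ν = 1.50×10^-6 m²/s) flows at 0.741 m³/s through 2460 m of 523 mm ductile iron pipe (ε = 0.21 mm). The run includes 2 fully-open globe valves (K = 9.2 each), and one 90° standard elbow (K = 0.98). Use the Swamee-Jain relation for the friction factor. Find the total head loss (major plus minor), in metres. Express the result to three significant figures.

V = 4Q/(πD²) = 3.449 m/s; V²/2g = 0.6064 m
Re = 1.20×10^6, ε/D = 4.02×10^-4 → f = 0.01649 (Swamee-Jain)
Major: h_f = f(L/D)·V²/2g = 0.01649·4704·0.6064 = 47.04 m
Minor: ΣK = 19.4; h_m = ΣK·V²/2g = 11.75 m
Total H_L = 47.04 + 11.75 = 58.80 m

H_L ≈ 58.8 m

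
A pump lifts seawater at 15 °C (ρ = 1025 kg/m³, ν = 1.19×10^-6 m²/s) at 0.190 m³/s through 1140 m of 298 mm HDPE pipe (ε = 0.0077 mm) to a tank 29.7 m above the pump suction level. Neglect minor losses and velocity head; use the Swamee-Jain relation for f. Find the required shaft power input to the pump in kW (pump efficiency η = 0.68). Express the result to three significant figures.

P_shaft ≈ 136 kW

V = 4Q/(πD²) = 2.724 m/s; Re = 6.82×10^5; ε/D = 2.58×10^-5; f = 0.01288
h_f = f(L/D)V²/2g = 18.63 m
Total head H = z + h_f = 29.7 + 18.63 = 48.33 m
P_hyd = ρgQH = 1025·9.81·0.190·48.33 = 92.33 kW
P_shaft = P_hyd/η = 92.33/0.68 = 135.8 kW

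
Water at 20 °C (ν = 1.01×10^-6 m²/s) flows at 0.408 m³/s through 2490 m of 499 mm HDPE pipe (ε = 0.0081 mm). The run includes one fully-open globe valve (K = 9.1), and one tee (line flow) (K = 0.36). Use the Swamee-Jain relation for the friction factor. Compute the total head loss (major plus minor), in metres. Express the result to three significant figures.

H_L ≈ 15.3 m

V = 4Q/(πD²) = 2.086 m/s; V²/2g = 0.2218 m
Re = 1.03×10^6, ε/D = 1.62×10^-5 → f = 0.01195 (Swamee-Jain)
Major: h_f = f(L/D)·V²/2g = 0.01195·4990·0.2218 = 13.22 m
Minor: ΣK = 9.46; h_m = ΣK·V²/2g = 2.099 m
Total H_L = 13.22 + 2.099 = 15.32 m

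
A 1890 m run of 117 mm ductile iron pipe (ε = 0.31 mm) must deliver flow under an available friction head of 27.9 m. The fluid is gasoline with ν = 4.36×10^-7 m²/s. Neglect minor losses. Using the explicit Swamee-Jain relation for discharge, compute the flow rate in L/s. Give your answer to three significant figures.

Q ≈ 12.3 L/s

Swamee-Jain (Type II): Q = -0.965·√(gD⁵h_f/L)·ln[ε/(3.7D) + √(3.17ν²L/(gD³h_f))]
√(gD⁵h_f/L) = √(9.81·0.117⁵·27.9/1890) = 0.001782
ε/(3.7D) = 7.16×10^-4; √(3.17ν²L/(gD³h_f)) = 5.10×10^-5
Q = -0.965·0.001782·ln(7.671×10^-4) = 0.01233 m³/s
Check: V = 1.15 m/s, Re = 3.08×10^5, f = 0.02590, h_f = 28.1 m ≈ 27.9 m ✓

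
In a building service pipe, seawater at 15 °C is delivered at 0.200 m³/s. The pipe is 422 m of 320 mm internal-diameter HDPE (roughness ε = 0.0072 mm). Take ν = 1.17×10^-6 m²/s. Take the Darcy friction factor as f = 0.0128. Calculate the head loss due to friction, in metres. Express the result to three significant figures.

h_f ≈ 5.32 m

V = 4Q/(πD²) = 4·0.200/(π·0.320²) = 2.487 m/s
h_f = f(L/D)V²/(2g) = 0.01280·(422/0.320)·2.487²/(2·9.81) = 5.321 m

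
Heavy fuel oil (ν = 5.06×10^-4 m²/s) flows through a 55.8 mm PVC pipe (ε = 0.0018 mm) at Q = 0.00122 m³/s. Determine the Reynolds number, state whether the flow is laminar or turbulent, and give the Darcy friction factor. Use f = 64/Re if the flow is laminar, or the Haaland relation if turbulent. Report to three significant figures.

V = 4Q/(πD²) = 0.4989 m/s
Re = VD/ν = 0.4989·0.0558/5.06×10^-4 = 55.0
Re < 2300 → laminar → f = 64/Re = 1.163

Re ≈ 55.0; laminar; f = 64/Re ≈ 1.16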